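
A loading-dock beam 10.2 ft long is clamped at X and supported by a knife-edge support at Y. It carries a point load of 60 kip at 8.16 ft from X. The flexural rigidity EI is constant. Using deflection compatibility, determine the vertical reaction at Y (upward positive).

Remove the prop at Y; the released (primary) structure is a cantilever built in at X.
Primary-structure tip deflection at Y by superposition:
  point load 60 at a = 8.16: Pa²(3L − a)/(6EI) = 14942/EI
Tip deflection under a unit load at Y: L³/(3EI) = 353.7/EI.
Compatibility at Y: δ_0 − R_Y·δ_{YY} = 0, so R_Y = 14942/353.7 = 42.24 kip.

R_Y = 42.24 kip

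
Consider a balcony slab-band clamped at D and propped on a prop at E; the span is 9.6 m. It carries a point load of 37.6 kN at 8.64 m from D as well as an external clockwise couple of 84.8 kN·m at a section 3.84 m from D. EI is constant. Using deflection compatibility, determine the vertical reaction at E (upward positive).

R_E = 40.46 kN

Choose R_E as the redundant. The primary structure is the cantilever fixed at D.
Deflection at E on the released cantilever, summing each load's contribution:
  point load 37.6 at a = 8.64: Pa²(3L − a)/(6EI) = 9431/EI
  clockwise couple 84.8 at a = 3.84: M₀a(2L − a)/(2EI) = 2501/EI
  δ_0 = 11932/EI
Tip deflection under a unit load at E: L³/(3EI) = 294.9/EI.
The prop prevents deflection at E: R_E = δ_0/δ_{EE} = 11932/294.9 = 40.46 kN.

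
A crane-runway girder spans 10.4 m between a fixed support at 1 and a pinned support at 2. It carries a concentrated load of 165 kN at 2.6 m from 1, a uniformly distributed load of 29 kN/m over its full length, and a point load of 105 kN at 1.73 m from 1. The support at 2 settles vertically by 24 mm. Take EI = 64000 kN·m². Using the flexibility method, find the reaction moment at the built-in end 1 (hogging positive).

Choose R_2 as the redundant. The primary structure is the cantilever fixed at 1.
Deflection at 2 on the released cantilever, summing each load's contribution:
  point load 165 at a = 2.6: Pa²(3L − a)/(6EI) = 5317/EI
  UDL 29: wL⁴/(8EI) = 42407/EI
  point load 105 at a = 1.73: Pa²(3L − a)/(6EI) = 1544/EI
  δ_0 = 49268/EI
Tip deflection under a unit load at 2: L³/(3EI) = 375/EI.
With EI = 64000 kN·m²: δ_0 = 0.76981 m and δ_{22} = 0.005859 m/kN.
Compatibility — the beam at 2 must follow the support down by 0.024 m: δ_0 − R_2·δ_{22} = 0.024, so R_2 = (0.76981 − 0.024)/0.005859 = 127.3 kN.
Moment equilibrium about 1: M_1 = Σ(load moments about 1) − R_2·L = 2179 − 127.3×10.4 = 855.1 kN·m.

M_1 = 855.1 kN·m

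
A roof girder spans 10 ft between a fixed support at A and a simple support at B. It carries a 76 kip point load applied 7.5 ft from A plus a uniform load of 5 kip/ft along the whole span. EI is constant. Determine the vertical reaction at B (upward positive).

Take the reaction at B as the redundant and release it; the primary structure is a cantilever fixed at A.
Deflection at B on the released cantilever, summing each load's contribution:
  point load 76 at a = 7.5: Pa²(3L − a)/(6EI) = 16031/EI
  UDL 5: wL⁴/(8EI) = 6250/EI
  δ_0 = 22281/EI
Tip deflection under a unit load at B: L³/(3EI) = 333.3/EI.
Compatibility at B: δ_0 − R_B·δ_{BB} = 0, so R_B = 22281/333.3 = 66.84 kip.

R_B = 66.84 kip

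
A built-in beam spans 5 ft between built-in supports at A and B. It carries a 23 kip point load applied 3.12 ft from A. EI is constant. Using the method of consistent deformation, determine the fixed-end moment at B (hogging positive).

M_B = 16.84 kip·ft

Release both end moments; the primary structure is a simply-supported span AB with redundants M_A and M_B.
End rotations of the released simple span under the applied load (×1/EI):
  at A: point load 23 at a = 3.12: Pab(L + b)/(6LEI) = 30.94/EI
  at B: point load 23 at a = 3.12: Pab(L + a)/(6LEI) = 36.52/EI
  θ_A0 = 30.94/EI,  θ_B0 = 36.52/EI
Flexibility coefficients: a unit moment at one end gives L/(3EI) there and L/(6EI) at the far end, so f₁₁ = f₂₂ = 1.667/EI and f₁₂ = f₂₁ = 0.8333/EI.
Compatibility — zero rotation at each built-in end:
  1.667 M_A + 0.8333 M_B = 30.94
  0.8333 M_A + 1.667 M_B = 36.52
Solving the pair gives M_A = 10.15 kip·ft and M_B = 16.84 kip·ft (hogging).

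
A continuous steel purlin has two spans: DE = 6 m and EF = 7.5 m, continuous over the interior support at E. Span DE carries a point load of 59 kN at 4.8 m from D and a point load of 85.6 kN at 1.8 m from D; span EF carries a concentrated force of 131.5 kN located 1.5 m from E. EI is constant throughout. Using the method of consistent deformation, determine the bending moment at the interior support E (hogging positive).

M_E = 132.7 kN·m

Insert a hinge at E; M_E is the redundant, and each span becomes simply supported.
End slopes at the hinge E, treating each span as simply supported:
  span DE: point load 59 at a = 4.8: Pab(L + a)/(6LEI) = 102/EI
  span DE: point load 85.6 at a = 1.8: Pab(L + a)/(6LEI) = 140.2/EI
  span EF: point load 131.5 at a = 1.5: Pab(L + b)/(6LEI) = 355.1/EI
  relative rotation θ_0 = (242.2 + 355.1)/EI = 597.2/EI
A unit hogging moment at E produces rotation L₁/(3EI) + L₂/(3EI) = 4.5/EI.
Compatibility: M_E·(L₁+L₂)/(3EI) = θ_0, giving M_E = 132.7 kN·m (hogging).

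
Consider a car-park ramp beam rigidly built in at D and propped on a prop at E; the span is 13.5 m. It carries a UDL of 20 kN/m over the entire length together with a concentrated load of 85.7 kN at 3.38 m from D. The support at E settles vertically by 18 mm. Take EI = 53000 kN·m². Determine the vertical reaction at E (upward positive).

R_E = 107.5 kN

Remove the prop at E; the released (primary) structure is a cantilever built in at D.
Deflection at E on the released cantilever, summing each load's contribution:
  UDL 20: wL⁴/(8EI) = 83038/EI
  point load 85.7 at a = 3.38: Pa²(3L − a)/(6EI) = 6057/EI
  δ_0 = 89095/EI
Tip deflection under a unit load at E: L³/(3EI) = 820.1/EI.
With EI = 53000 kN·m²: δ_0 = 1.681 m and δ_{EE} = 0.015474 m/kN.
Compatibility — the beam at E must follow the support down by 0.018 m: δ_0 − R_E·δ_{EE} = 0.018, so R_E = (1.681 − 0.018)/0.015474 = 107.5 kN.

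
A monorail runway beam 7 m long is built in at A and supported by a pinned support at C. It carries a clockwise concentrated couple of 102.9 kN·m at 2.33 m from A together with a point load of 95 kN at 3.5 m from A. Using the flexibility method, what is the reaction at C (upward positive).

Choose R_C as the redundant. The primary structure is the cantilever fixed at A.
Deflection at C on the released cantilever, summing each load's contribution:
  clockwise couple 102.9 at a = 2.33: M₀a(2L − a)/(2EI) = 1399/EI
  point load 95 at a = 3.5: Pa²(3L − a)/(6EI) = 3394/EI
  δ_0 = 4793/EI
Tip deflection under a unit load at C: L³/(3EI) = 114.3/EI.
Compatibility at C: δ_0 − R_C·δ_{CC} = 0, so R_C = 4793/114.3 = 41.92 kN.

R_C = 41.92 kN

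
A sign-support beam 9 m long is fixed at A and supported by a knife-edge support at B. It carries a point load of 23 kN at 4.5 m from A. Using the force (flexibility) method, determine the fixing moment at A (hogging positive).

Release the roller at B. Primary structure: cantilever fixed at A.
Primary-structure tip deflection at B by superposition:
  point load 23 at a = 4.5: Pa²(3L − a)/(6EI) = 1747/EI
Flexibility coefficient — unit upward force at B: δ_{BB} = L³/(3EI) = 243/EI.
The prop prevents deflection at B: R_B = δ_0/δ_{BB} = 1747/243 = 7.188 kN.
Moment equilibrium about A: M_A = Σ(load moments about A) − R_B·L = 103.5 − 7.188×9 = 38.81 kN·m.

M_A = 38.81 kN·m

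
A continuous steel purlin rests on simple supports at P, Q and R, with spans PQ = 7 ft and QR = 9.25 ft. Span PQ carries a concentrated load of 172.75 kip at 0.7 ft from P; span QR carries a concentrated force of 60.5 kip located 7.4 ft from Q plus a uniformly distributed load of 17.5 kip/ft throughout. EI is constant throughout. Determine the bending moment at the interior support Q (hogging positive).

Insert a hinge at Q; M_Q is the redundant, and each span becomes simply supported.
Discontinuity in slope at Q on the released structure — sum the simple-span end rotations:
  span PQ: point load 172.75 at a = 0.7: Pab(L + a)/(6LEI) = 139.7/EI
  span QR: point load 60.5 at a = 7.4: Pab(L + b)/(6LEI) = 165.6/EI
  span QR: UDL 17.5: wL³/(24EI) = 577.1/EI
  relative rotation θ_0 = (139.7 + 742.8)/EI = 882.4/EI
A unit hogging moment at Q produces rotation L₁/(3EI) + L₂/(3EI) = 5.417/EI.
Compatibility: M_Q·(L₁+L₂)/(3EI) = θ_0, giving M_Q = 162.9 kip·ft (hogging).

M_Q = 162.9 kip·ft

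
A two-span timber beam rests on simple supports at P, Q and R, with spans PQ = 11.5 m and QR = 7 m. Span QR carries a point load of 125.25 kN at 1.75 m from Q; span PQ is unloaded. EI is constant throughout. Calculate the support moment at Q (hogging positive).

M_Q = 54.43 kN·m

Take M_Q as the redundant. Released structure: two simple spans PQ and QR with a hinge at Q.
End slopes at the hinge Q, treating each span as simply supported:
  span QR: point load 125.25 at a = 1.75: Pab(L + b)/(6LEI) = 335.6/EI
  relative rotation θ_0 = (0 + 335.6)/EI = 335.6/EI
A unit hogging moment at Q produces rotation L₁/(3EI) + L₂/(3EI) = 6.167/EI.
Slope continuity at Q: θ_0 = M_Q·6.167/EI, so M_Q = 335.6/6.167 = 54.43 kN·m (hogging).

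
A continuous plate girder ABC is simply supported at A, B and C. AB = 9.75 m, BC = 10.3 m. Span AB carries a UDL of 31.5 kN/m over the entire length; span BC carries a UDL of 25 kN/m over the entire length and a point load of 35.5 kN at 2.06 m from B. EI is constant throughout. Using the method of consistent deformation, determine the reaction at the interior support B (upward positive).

R_B = 386.5 kN

Insert a hinge at B; M_B is the redundant, and each span becomes simply supported.
Rotations at B on the released spans (each span's end-slope, ×1/EI):
  span AB: UDL 31.5: wL³/(24EI) = 1217/EI
  span BC: UDL 25: wL³/(24EI) = 1138/EI
  span BC: point load 35.5 at a = 2.06: Pab(L + b)/(6LEI) = 180.8/EI
  relative rotation θ_0 = (1217 + 1319)/EI = 2536/EI
A unit hogging moment at B produces rotation L₁/(3EI) + L₂/(3EI) = 6.683/EI.
Slope continuity at B: θ_0 = M_B·6.683/EI, so M_B = 2536/6.683 = 379.4 kN·m (hogging).
Span AB, ΣM about A with M_B applied at B: R_B^{AB}·9.75 = 1497 + 379.4, so R_B^{AB} = 192.5 kN and R_A = 307.1 − 192.5 = 114.7 kN.
Span BC, ΣM about C: R_B^{BC}·10.3 = 1619 + 379.4, so R_B^{BC} = 194 kN and R_C = 293 − 194 = 99.02 kN.
R_B = 192.5 + 194 = 386.5 kN.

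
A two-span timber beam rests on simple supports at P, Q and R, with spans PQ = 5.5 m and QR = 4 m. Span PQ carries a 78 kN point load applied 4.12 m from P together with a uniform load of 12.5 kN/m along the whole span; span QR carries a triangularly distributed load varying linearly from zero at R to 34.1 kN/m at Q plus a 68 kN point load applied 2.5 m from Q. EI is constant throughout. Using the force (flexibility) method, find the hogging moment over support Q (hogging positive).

M_Q = 102 kN·m

Take M_Q as the redundant. Released structure: two simple spans PQ and QR with a hinge at Q.
Discontinuity in slope at Q on the released structure — sum the simple-span end rotations:
  span PQ: point load 78 at a = 4.12: Pab(L + a)/(6LEI) = 129.3/EI
  span PQ: UDL 12.5: wL³/(24EI) = 86.65/EI
  span QR: triangular load, peak 34.1: w₀L³/(45EI) = 48.5/EI
  span QR: point load 68 at a = 2.5: Pab(L + b)/(6LEI) = 58.44/EI
  relative rotation θ_0 = (215.9 + 106.9)/EI = 322.9/EI
A unit hogging moment at Q produces rotation L₁/(3EI) + L₂/(3EI) = 3.167/EI.
Compatibility: M_Q·(L₁+L₂)/(3EI) = θ_0, giving M_Q = 102 kN·m (hogging).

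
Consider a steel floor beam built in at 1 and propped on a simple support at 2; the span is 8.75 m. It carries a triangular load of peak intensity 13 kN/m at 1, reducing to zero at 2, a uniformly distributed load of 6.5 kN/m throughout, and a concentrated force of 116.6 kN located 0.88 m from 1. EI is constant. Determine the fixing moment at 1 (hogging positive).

Remove the prop at 2; the released (primary) structure is a cantilever built in at 1.
Primary-structure tip deflection at 2 by superposition:
  triangular load, peak 13 at the fixed end: w₀L⁴/(30EI) = 2540/EI
  UDL 6.5: wL⁴/(8EI) = 4763/EI
  point load 116.6 at a = 0.88: Pa²(3L − a)/(6EI) = 381.8/EI
  δ_0 = 7685/EI
Tip deflection under a unit load at 2: L³/(3EI) = 223.3/EI.
The prop prevents deflection at 2: R_2 = δ_0/δ_{22} = 7685/223.3 = 34.41 kN.
Moment equilibrium about 1: M_1 = Σ(load moments about 1) − R_2·L = 517.3 − 34.41×8.75 = 216.2 kN·m.

M_1 = 216.2 kN·m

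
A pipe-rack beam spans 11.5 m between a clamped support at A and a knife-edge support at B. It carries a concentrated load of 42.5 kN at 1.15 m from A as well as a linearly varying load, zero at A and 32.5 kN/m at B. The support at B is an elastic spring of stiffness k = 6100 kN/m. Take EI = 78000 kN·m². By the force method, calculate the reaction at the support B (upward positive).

R_B = 100.9 kN

Release the roller at B. Primary structure: cantilever fixed at A.
Downward deflection at the released point B due to the loads:
  point load 42.5 at a = 1.15: Pa²(3L − a)/(6EI) = 312.4/EI
  triangular load, peak 32.5 at the free end: 11w₀L⁴/(120EI) = 52106/EI
  δ_0 = 52418/EI
Flexibility coefficient — unit upward force at B: δ_{BB} = L³/(3EI) = 507/EI.
With EI = 78000 kN·m²: δ_0 = 0.67203 m and δ_{BB} = 0.006499 m/kN.
Compatibility — the spring shortens by R_B/k under the reaction it provides: δ_0 − R_B·δ_{BB} = R_B/k. With 1/k = 0.000164 m/kN, R_B = δ_0 / (δ_{BB} + 1/k) = 0.67203 / (0.006499 + 0.000164) = 100.9 kN.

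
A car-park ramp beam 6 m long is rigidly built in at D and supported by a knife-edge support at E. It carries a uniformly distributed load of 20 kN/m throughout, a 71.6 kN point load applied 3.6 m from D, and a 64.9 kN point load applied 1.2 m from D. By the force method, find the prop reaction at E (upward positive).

Take the reaction at E as the redundant and release it; the primary structure is a cantilever fixed at D.
Primary-structure tip deflection at E by superposition:
  UDL 20: wL⁴/(8EI) = 3240/EI
  point load 71.6 at a = 3.6: Pa²(3L − a)/(6EI) = 2227/EI
  point load 64.9 at a = 1.2: Pa²(3L − a)/(6EI) = 261.7/EI
  δ_0 = 5729/EI
Flexibility coefficient — unit upward force at E: δ_{EE} = L³/(3EI) = 72/EI.
Compatibility at E: δ_0 − R_E·δ_{EE} = 0, so R_E = 5729/72 = 79.57 kN.

R_E = 79.57 kN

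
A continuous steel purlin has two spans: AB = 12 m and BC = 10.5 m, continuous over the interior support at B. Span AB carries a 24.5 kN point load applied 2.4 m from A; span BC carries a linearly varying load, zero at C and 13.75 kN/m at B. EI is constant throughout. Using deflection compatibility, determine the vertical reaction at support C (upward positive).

Take M_B as the redundant. Released structure: two simple spans AB and BC with a hinge at B.
End slopes at the hinge B, treating each span as simply supported:
  span AB: point load 24.5 at a = 2.4: Pab(L + a)/(6LEI) = 112.9/EI
  span BC: triangular load, peak 13.75: w₀L³/(45EI) = 353.7/EI
  relative rotation θ_0 = (112.9 + 353.7)/EI = 466.6/EI
A unit hogging moment at B produces rotation L₁/(3EI) + L₂/(3EI) = 7.5/EI.
Compatibility: M_B·(L₁+L₂)/(3EI) = θ_0, giving M_B = 62.22 kN·m (hogging).
Span BC, ΣM about C: R_B^{BC}·10.5 = 505.3 + 62.22, so R_B^{BC} = 54.05 kN and R_C = 72.19 − 54.05 = 18.14 kN.

R_C = 18.14 kN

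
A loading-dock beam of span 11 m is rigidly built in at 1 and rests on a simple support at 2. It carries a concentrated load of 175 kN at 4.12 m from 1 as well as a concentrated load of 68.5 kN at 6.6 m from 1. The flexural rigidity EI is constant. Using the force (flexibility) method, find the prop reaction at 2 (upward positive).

Take the reaction at 2 as the redundant and release it; the primary structure is a cantilever fixed at 1.
Free-end deflection of the primary structure under the applied loading (downward +):
  point load 175 at a = 4.12: Pa²(3L − a)/(6EI) = 14298/EI
  point load 68.5 at a = 6.6: Pa²(3L − a)/(6EI) = 13129/EI
  δ_0 = 27427/EI
Tip deflection under a unit load at 2: L³/(3EI) = 443.7/EI.
The prop prevents deflection at 2: R_2 = δ_0/δ_{22} = 27427/443.7 = 61.82 kN.

R_2 = 61.82 kN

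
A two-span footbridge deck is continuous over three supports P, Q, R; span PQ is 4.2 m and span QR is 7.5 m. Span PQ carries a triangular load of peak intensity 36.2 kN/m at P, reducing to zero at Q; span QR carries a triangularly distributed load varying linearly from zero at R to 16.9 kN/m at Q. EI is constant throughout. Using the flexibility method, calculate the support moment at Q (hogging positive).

Take M_Q as the redundant. Released structure: two simple spans PQ and QR with a hinge at Q.
Rotations at Q on the released spans (each span's end-slope, ×1/EI):
  span PQ: triangular load, peak 36.2: 7w₀L³/(360EI) = 52.15/EI
  span QR: triangular load, peak 16.9: w₀L³/(45EI) = 158.4/EI
  relative rotation θ_0 = (52.15 + 158.4)/EI = 210.6/EI
A unit hogging moment at Q produces rotation L₁/(3EI) + L₂/(3EI) = 3.9/EI.
Compatibility: M_Q·(L₁+L₂)/(3EI) = θ_0, giving M_Q = 54 kN·m (hogging).

M_Q = 54 kN·m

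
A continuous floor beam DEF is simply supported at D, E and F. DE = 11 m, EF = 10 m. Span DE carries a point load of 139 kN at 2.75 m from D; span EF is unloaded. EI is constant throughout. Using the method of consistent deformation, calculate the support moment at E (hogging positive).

Release continuity at E by inserting a hinge; the redundant is the internal moment M_E. The primary structure is two simply-supported spans DE and EF.
Rotations at E on the released spans (each span's end-slope, ×1/EI):
  span DE: point load 139 at a = 2.75: Pab(L + a)/(6LEI) = 657/EI
  relative rotation θ_0 = (657 + 0)/EI = 657/EI
A unit hogging moment at E produces rotation L₁/(3EI) + L₂/(3EI) = 7/EI.
Slope continuity at E: θ_0 = M_E·7/EI, so M_E = 657/7 = 93.86 kN·m (hogging).

M_E = 93.86 kN·m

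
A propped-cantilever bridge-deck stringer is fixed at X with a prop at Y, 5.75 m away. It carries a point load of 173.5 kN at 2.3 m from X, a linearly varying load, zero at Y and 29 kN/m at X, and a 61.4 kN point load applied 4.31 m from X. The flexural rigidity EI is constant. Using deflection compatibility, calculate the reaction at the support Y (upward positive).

R_Y = 91.58 kN

Remove the prop at Y; the released (primary) structure is a cantilever built in at X.
Free-end deflection of the primary structure under the applied loading (downward +):
  point load 173.5 at a = 2.3: Pa²(3L − a)/(6EI) = 2287/EI
  triangular load, peak 29 at the fixed end: w₀L⁴/(30EI) = 1057/EI
  point load 61.4 at a = 4.31: Pa²(3L − a)/(6EI) = 2460/EI
  δ_0 = 5803/EI
Flexibility coefficient — unit upward force at Y: δ_{YY} = L³/(3EI) = 63.37/EI.
Compatibility at Y: δ_0 − R_Y·δ_{YY} = 0, so R_Y = 5803/63.37 = 91.58 kN.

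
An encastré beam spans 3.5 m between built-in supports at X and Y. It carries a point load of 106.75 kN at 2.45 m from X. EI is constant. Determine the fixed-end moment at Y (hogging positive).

M_Y = 54.92 kN·m

Take the two fixed-end moments M_X, M_Y as redundants; the released structure is the simple span XY.
Simple-span end rotations at X and Y under the given loads:
  at X: point load 106.75 at a = 2.45: Pab(L + b)/(6LEI) = 59.5/EI
  at Y: point load 106.75 at a = 2.45: Pab(L + a)/(6LEI) = 77.81/EI
  θ_X0 = 59.5/EI,  θ_Y0 = 77.81/EI
Flexibility coefficients: a unit moment at one end gives L/(3EI) there and L/(6EI) at the far end, so f₁₁ = f₂₂ = 1.167/EI and f₁₂ = f₂₁ = 0.5833/EI.
Compatibility — zero rotation at each built-in end:
  1.167 M_X + 0.5833 M_Y = 59.5
  0.5833 M_X + 1.167 M_Y = 77.81
Solving the pair gives M_X = 23.54 kN·m and M_Y = 54.92 kN·m (hogging).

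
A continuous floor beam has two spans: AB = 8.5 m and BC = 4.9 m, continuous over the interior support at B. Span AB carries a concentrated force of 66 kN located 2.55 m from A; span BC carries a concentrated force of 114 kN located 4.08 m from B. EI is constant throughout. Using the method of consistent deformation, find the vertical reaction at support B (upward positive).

Take M_B as the redundant. Released structure: two simple spans AB and BC with a hinge at B.
Discontinuity in slope at B on the released structure — sum the simple-span end rotations:
  span AB: point load 66 at a = 2.55: Pab(L + a)/(6LEI) = 217/EI
  span BC: point load 114 at a = 4.08: Pab(L + b)/(6LEI) = 74.2/EI
  relative rotation θ_0 = (217 + 74.2)/EI = 291.2/EI
A unit hogging moment at B produces rotation L₁/(3EI) + L₂/(3EI) = 4.467/EI.
Slope continuity at B: θ_0 = M_B·4.467/EI, so M_B = 291.2/4.467 = 65.19 kN·m (hogging).
Span AB, ΣM about A with M_B applied at B: R_B^{AB}·8.5 = 168.3 + 65.19, so R_B^{AB} = 27.47 kN and R_A = 66 − 27.47 = 38.53 kN.
Span BC, ΣM about C: R_B^{BC}·4.9 = 93.48 + 65.19, so R_B^{BC} = 32.38 kN and R_C = 114 − 32.38 = 81.62 kN.
R_B = 27.47 + 32.38 = 59.85 kN.

R_B = 59.85 kN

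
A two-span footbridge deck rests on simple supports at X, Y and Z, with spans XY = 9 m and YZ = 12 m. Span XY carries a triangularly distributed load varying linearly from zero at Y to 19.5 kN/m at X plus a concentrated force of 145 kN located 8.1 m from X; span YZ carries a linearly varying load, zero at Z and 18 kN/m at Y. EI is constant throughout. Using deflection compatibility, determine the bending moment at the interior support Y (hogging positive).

Release continuity at Y by inserting a hinge; the redundant is the internal moment M_Y. The primary structure is two simply-supported spans XY and YZ.
Rotations at Y on the released spans (each span's end-slope, ×1/EI):
  span XY: triangular load, peak 19.5: 7w₀L³/(360EI) = 276.4/EI
  span XY: point load 145 at a = 8.1: Pab(L + a)/(6LEI) = 334.7/EI
  span YZ: triangular load, peak 18: w₀L³/(45EI) = 691.2/EI
  relative rotation θ_0 = (611.1 + 691.2)/EI = 1302/EI
A unit hogging moment at Y produces rotation L₁/(3EI) + L₂/(3EI) = 7/EI.
Compatibility: M_Y·(L₁+L₂)/(3EI) = θ_0, giving M_Y = 186 kN·m (hogging).

M_Y = 186 kN·m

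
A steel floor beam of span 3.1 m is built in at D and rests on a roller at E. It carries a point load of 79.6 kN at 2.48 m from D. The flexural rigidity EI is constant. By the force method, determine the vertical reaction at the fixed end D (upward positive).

Choose R_E as the redundant. The primary structure is the cantilever fixed at D.
Primary-structure tip deflection at E by superposition:
  point load 79.6 at a = 2.48: Pa²(3L − a)/(6EI) = 556.5/EI
Tip deflection under a unit load at E: L³/(3EI) = 9.93/EI.
Compatibility at E: δ_0 − R_E·δ_{EE} = 0, so R_E = 556.5/9.93 = 56.04 kN.
Vertical equilibrium: R_D = ΣP − R_E = 79.6 − 56.04 = 23.56 kN.

R_D = 23.56 kN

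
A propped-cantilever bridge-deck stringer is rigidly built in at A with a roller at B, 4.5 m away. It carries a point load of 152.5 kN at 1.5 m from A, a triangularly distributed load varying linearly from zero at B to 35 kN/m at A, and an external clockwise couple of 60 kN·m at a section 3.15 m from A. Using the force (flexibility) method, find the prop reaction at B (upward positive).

R_B = 56.54 kN

Remove the prop at B; the released (primary) structure is a cantilever built in at A.
Downward deflection at the released point B due to the loads:
  point load 152.5 at a = 1.5: Pa²(3L − a)/(6EI) = 686.2/EI
  triangular load, peak 35 at the fixed end: w₀L⁴/(30EI) = 478.4/EI
  clockwise couple 60 at a = 3.15: M₀a(2L − a)/(2EI) = 552.8/EI
  δ_0 = 1717/EI
Flexibility coefficient — unit upward force at B: δ_{BB} = L³/(3EI) = 30.38/EI.
The prop prevents deflection at B: R_B = δ_0/δ_{BB} = 1717/30.38 = 56.54 kN.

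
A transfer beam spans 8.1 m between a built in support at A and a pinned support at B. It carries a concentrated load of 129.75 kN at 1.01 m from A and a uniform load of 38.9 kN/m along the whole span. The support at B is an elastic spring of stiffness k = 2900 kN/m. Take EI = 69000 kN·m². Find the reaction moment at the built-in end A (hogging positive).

M_A = 542.7 kN·m

Choose R_B as the redundant. The primary structure is the cantilever fixed at A.
Primary-structure tip deflection at B by superposition:
  point load 129.75 at a = 1.01: Pa²(3L − a)/(6EI) = 513.8/EI
  UDL 38.9: wL⁴/(8EI) = 20931/EI
  δ_0 = 21445/EI
Tip deflection under a unit load at B: L³/(3EI) = 177.1/EI.
With EI = 69000 kN·m²: δ_0 = 0.3108 m and δ_{BB} = 0.002567 m/kN.
Compatibility — the spring shortens by R_B/k under the reaction it provides: δ_0 − R_B·δ_{BB} = R_B/k. With 1/k = 0.000345 m/kN, R_B = δ_0 / (δ_{BB} + 1/k) = 0.3108 / (0.002567 + 0.000345) = 106.7 kN.
Moment equilibrium about A: M_A = Σ(load moments about A) − R_B·L = 1407 − 106.7×8.1 = 542.7 kN·m.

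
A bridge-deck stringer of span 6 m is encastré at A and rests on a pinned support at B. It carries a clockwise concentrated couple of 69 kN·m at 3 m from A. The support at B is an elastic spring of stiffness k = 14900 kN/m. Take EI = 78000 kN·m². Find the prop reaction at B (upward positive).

Release the roller at B. Primary structure: cantilever fixed at A.
Deflection at B on the released cantilever, summing each load's contribution:
  clockwise couple 69 at a = 3: M₀a(2L − a)/(2EI) = 931.5/EI
Flexibility coefficient — unit upward force at B: δ_{BB} = L³/(3EI) = 72/EI.
With EI = 78000 kN·m²: δ_0 = 0.011942 m and δ_{BB} = 0.000923 m/kN.
Compatibility — the spring shortens by R_B/k under the reaction it provides: δ_0 − R_B·δ_{BB} = R_B/k. With 1/k = 0.000067 m/kN, R_B = δ_0 / (δ_{BB} + 1/k) = 0.011942 / (0.000923 + 0.000067) = 12.06 kN.

R_B = 12.06 kN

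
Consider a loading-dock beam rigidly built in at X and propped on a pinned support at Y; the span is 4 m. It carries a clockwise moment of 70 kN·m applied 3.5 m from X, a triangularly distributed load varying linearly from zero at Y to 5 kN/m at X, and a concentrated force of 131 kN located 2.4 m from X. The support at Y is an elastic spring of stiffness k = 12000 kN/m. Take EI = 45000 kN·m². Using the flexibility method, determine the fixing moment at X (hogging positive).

Remove the prop at Y; the released (primary) structure is a cantilever built in at X.
Free-end deflection of the primary structure under the applied loading (downward +):
  clockwise couple 70 at a = 3.5: M₀a(2L − a)/(2EI) = 551.2/EI
  triangular load, peak 5 at the fixed end: w₀L⁴/(30EI) = 42.67/EI
  point load 131 at a = 2.4: Pa²(3L − a)/(6EI) = 1207/EI
  δ_0 = 1801/EI
Tip deflection under a unit load at Y: L³/(3EI) = 21.33/EI.
With EI = 45000 kN·m²: δ_0 = 0.040027 m and δ_{YY} = 0.000474 m/kN.
Compatibility — the spring shortens by R_Y/k under the reaction it provides: δ_0 − R_Y·δ_{YY} = R_Y/k. With 1/k = 0.000083 m/kN, R_Y = δ_0 / (δ_{YY} + 1/k) = 0.040027 / (0.000474 + 0.000083) = 71.81 kN.
Moment equilibrium about X: M_X = Σ(load moments about X) − R_Y·L = 397.7 − 71.81×4 = 110.5 kN·m.

M_X = 110.5 kN·m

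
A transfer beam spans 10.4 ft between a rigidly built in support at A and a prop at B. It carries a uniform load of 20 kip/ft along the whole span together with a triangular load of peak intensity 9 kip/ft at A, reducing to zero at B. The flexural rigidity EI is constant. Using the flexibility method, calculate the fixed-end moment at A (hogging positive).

M_A = 335.3 kip·ft

Remove the prop at B; the released (primary) structure is a cantilever built in at A.
Primary-structure tip deflection at B by superposition:
  UDL 20: wL⁴/(8EI) = 29246/EI
  triangular load, peak 9 at the fixed end: w₀L⁴/(30EI) = 3510/EI
  δ_0 = 32756/EI
Tip deflection under a unit load at B: L³/(3EI) = 375/EI.
Compatibility at B: δ_0 − R_B·δ_{BB} = 0, so R_B = 32756/375 = 87.36 kip.
Moment equilibrium about A: M_A = Σ(load moments about A) − R_B·L = 1244 − 87.36×10.4 = 335.3 kip·ft.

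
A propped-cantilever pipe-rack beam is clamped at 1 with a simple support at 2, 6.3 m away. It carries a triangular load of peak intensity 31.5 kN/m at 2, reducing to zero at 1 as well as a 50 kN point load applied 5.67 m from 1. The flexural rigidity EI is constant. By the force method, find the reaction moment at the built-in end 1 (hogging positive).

Choose R_2 as the redundant. The primary structure is the cantilever fixed at 1.
Downward deflection at the released point 2 due to the loads:
  triangular load, peak 31.5 at the free end: 11w₀L⁴/(120EI) = 4549/EI
  point load 50 at a = 5.67: Pa²(3L − a)/(6EI) = 3544/EI
  δ_0 = 8093/EI
Flexibility coefficient — unit upward force at 2: δ_{22} = L³/(3EI) = 83.35/EI.
The prop prevents deflection at 2: R_2 = δ_0/δ_{22} = 8093/83.35 = 97.1 kN.
Moment equilibrium about 1: M_1 = Σ(load moments about 1) − R_2·L = 700.2 − 97.1×6.3 = 88.52 kN·m.

M_1 = 88.52 kN·m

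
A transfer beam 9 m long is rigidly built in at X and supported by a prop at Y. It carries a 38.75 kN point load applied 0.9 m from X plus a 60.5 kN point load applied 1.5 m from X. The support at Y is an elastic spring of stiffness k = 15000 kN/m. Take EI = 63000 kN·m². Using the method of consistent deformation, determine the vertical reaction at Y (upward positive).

Release the roller at Y. Primary structure: cantilever fixed at X.
Free-end deflection of the primary structure under the applied loading (downward +):
  point load 38.75 at a = 0.9: Pa²(3L − a)/(6EI) = 136.5/EI
  point load 60.5 at a = 1.5: Pa²(3L − a)/(6EI) = 578.5/EI
  δ_0 = 715.1/EI
Tip deflection under a unit load at Y: L³/(3EI) = 243/EI.
With EI = 63000 kN·m²: δ_0 = 0.01135 m and δ_{YY} = 0.003857 m/kN.
Compatibility — the spring shortens by R_Y/k under the reaction it provides: δ_0 − R_Y·δ_{YY} = R_Y/k. With 1/k = 0.000067 m/kN, R_Y = δ_0 / (δ_{YY} + 1/k) = 0.01135 / (0.003857 + 0.000067) = 2.893 kN.

R_Y = 2.893 kN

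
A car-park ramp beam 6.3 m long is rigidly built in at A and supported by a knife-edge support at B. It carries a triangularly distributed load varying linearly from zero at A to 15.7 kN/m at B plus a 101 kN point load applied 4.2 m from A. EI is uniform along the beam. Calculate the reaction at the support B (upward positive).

R_B = 79.57 kN

Take the reaction at B as the redundant and release it; the primary structure is a cantilever fixed at A.
Deflection at B on the released cantilever, summing each load's contribution:
  triangular load, peak 15.7 at the free end: 11w₀L⁴/(120EI) = 2267/EI
  point load 101 at a = 4.2: Pa²(3L − a)/(6EI) = 4365/EI
  δ_0 = 6632/EI
Tip deflection under a unit load at B: L³/(3EI) = 83.35/EI.
Compatibility at B: δ_0 − R_B·δ_{BB} = 0, so R_B = 6632/83.35 = 79.57 kN.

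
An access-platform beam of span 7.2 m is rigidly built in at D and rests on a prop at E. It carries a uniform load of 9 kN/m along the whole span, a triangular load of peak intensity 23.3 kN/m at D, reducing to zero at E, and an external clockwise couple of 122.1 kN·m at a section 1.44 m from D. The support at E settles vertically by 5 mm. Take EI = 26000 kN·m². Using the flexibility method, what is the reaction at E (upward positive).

R_E = 49.19 kN

Remove the prop at E; the released (primary) structure is a cantilever built in at D.
Primary-structure tip deflection at E by superposition:
  UDL 9: wL⁴/(8EI) = 3023/EI
  triangular load, peak 23.3 at the fixed end: w₀L⁴/(30EI) = 2087/EI
  clockwise couple 122.1 at a = 1.44: M₀a(2L − a)/(2EI) = 1139/EI
  δ_0 = 6250/EI
Tip deflection under a unit load at E: L³/(3EI) = 124.4/EI.
With EI = 26000 kN·m²: δ_0 = 0.24038 m and δ_{EE} = 0.004785 m/kN.
Compatibility — the beam at E must follow the support down by 0.005 m: δ_0 − R_E·δ_{EE} = 0.005, so R_E = (0.24038 − 0.005)/0.004785 = 49.19 kN.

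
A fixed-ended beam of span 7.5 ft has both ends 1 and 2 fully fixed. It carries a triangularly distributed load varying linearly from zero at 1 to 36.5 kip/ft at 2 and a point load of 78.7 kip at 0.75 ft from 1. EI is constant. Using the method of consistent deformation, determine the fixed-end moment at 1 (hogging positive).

Release both end moments; the primary structure is a simply-supported span 12 with redundants M_1 and M_2.
On the primary (simply-supported) span, the end slopes from the loading are:
  at 1: triangular load, peak 36.5: 7w₀L³/(360EI) = 299.4/EI
  at 2: triangular load, peak 36.5: w₀L³/(45EI) = 342.2/EI
  at 1: point load 78.7 at a = 0.75: Pab(L + b)/(6LEI) = 126.2/EI
  at 2: point load 78.7 at a = 0.75: Pab(L + a)/(6LEI) = 73.04/EI
  θ_10 = 425.6/EI,  θ_20 = 415.2/EI
Flexibility coefficients: a unit moment at one end gives L/(3EI) there and L/(6EI) at the far end, so f₁₁ = f₂₂ = 2.5/EI and f₁₂ = f₂₁ = 1.25/EI.
Compatibility — zero rotation at each built-in end:
  2.5 M_1 + 1.25 M_2 = 425.6
  1.25 M_1 + 2.5 M_2 = 415.2
Solving the pair gives M_1 = 116.2 kip·ft and M_2 = 108 kip·ft (hogging).

M_1 = 116.2 kip·ft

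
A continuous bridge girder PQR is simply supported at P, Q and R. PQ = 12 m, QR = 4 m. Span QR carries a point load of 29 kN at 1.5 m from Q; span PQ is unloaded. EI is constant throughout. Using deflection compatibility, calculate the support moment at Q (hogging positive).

M_Q = 5.522 kN·m

Insert a hinge at Q; M_Q is the redundant, and each span becomes simply supported.
End slopes at the hinge Q, treating each span as simply supported:
  span QR: point load 29 at a = 1.5: Pab(L + b)/(6LEI) = 29.45/EI
  relative rotation θ_0 = (0 + 29.45)/EI = 29.45/EI
A unit hogging moment at Q produces rotation L₁/(3EI) + L₂/(3EI) = 5.333/EI.
Compatibility: M_Q·(L₁+L₂)/(3EI) = θ_0, giving M_Q = 5.522 kN·m (hogging).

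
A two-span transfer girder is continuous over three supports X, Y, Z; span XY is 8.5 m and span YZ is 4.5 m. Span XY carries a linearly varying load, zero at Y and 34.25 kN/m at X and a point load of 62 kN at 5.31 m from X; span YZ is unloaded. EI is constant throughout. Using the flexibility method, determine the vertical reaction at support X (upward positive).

Release continuity at Y by inserting a hinge; the redundant is the internal moment M_Y. The primary structure is two simply-supported spans XY and YZ.
Rotations at Y on the released spans (each span's end-slope, ×1/EI):
  span XY: triangular load, peak 34.25: 7w₀L³/(360EI) = 409/EI
  span XY: point load 62 at a = 5.31: Pab(L + a)/(6LEI) = 284.4/EI
  relative rotation θ_0 = (693.4 + 0)/EI = 693.4/EI
A unit hogging moment at Y produces rotation L₁/(3EI) + L₂/(3EI) = 4.333/EI.
Compatibility: M_Y·(L₁+L₂)/(3EI) = θ_0, giving M_Y = 160 kN·m (hogging).
Span XY, ΣM about X with M_Y applied at Y: R_Y^{XY}·8.5 = 741.6 + 160, so R_Y^{XY} = 106.1 kN and R_X = 207.6 − 106.1 = 101.5 kN.

R_X = 101.5 kN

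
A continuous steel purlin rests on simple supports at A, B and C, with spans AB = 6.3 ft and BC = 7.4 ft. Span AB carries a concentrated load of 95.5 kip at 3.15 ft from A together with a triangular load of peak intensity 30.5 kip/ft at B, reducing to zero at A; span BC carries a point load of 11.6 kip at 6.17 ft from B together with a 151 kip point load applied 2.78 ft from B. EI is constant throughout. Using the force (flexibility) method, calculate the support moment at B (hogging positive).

Take M_B as the redundant. Released structure: two simple spans AB and BC with a hinge at B.
End slopes at the hinge B, treating each span as simply supported:
  span AB: point load 95.5 at a = 3.15: Pab(L + a)/(6LEI) = 236.9/EI
  span AB: triangular load, peak 30.5: w₀L³/(45EI) = 169.5/EI
  span BC: point load 11.6 at a = 6.17: Pab(L + b)/(6LEI) = 17.11/EI
  span BC: point load 151 at a = 2.78: Pab(L + b)/(6LEI) = 525/EI
  relative rotation θ_0 = (406.4 + 542.1)/EI = 948.5/EI
A unit hogging moment at B produces rotation L₁/(3EI) + L₂/(3EI) = 4.567/EI.
Compatibility: M_B·(L₁+L₂)/(3EI) = θ_0, giving M_B = 207.7 kip·ft (hogging).

M_B = 207.7 kip·ft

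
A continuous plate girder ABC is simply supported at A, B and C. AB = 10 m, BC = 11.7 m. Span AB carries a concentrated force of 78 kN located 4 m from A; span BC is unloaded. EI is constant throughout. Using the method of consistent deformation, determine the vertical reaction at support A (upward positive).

R_A = 40.76 kN

Release continuity at B by inserting a hinge; the redundant is the internal moment M_B. The primary structure is two simply-supported spans AB and BC.
Rotations at B on the released spans (each span's end-slope, ×1/EI):
  span AB: point load 78 at a = 4: Pab(L + a)/(6LEI) = 436.8/EI
  relative rotation θ_0 = (436.8 + 0)/EI = 436.8/EI
A unit hogging moment at B produces rotation L₁/(3EI) + L₂/(3EI) = 7.233/EI.
Compatibility: M_B·(L₁+L₂)/(3EI) = θ_0, giving M_B = 60.39 kN·m (hogging).
Span AB, ΣM about A with M_B applied at B: R_B^{AB}·10 = 312 + 60.39, so R_B^{AB} = 37.24 kN and R_A = 78 − 37.24 = 40.76 kN.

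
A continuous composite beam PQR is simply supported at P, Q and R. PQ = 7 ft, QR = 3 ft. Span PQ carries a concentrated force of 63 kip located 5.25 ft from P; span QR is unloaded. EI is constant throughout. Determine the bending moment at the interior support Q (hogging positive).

Take M_Q as the redundant. Released structure: two simple spans PQ and QR with a hinge at Q.
End slopes at the hinge Q, treating each span as simply supported:
  span PQ: point load 63 at a = 5.25: Pab(L + a)/(6LEI) = 168.8/EI
  relative rotation θ_0 = (168.8 + 0)/EI = 168.8/EI
A unit hogging moment at Q produces rotation L₁/(3EI) + L₂/(3EI) = 3.333/EI.
Slope continuity at Q: θ_0 = M_Q·3.333/EI, so M_Q = 168.8/3.333 = 50.65 kip·ft (hogging).

M_Q = 50.65 kip·ft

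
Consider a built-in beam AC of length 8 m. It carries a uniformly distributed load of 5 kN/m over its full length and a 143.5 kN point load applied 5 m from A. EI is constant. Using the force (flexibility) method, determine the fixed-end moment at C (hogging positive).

Take the two fixed-end moments M_A, M_C as redundants; the released structure is the simple span AC.
End rotations of the released simple span under the applied load (×1/EI):
  at A: UDL 5: wL³/(24EI) = 106.7/EI
  at C: UDL 5: wL³/(24EI) = 106.7/EI
  at A: point load 143.5 at a = 5: Pab(L + b)/(6LEI) = 493.3/EI
  at C: point load 143.5 at a = 5: Pab(L + a)/(6LEI) = 583/EI
  θ_A0 = 599.9/EI,  θ_C0 = 689.6/EI
Flexibility coefficients: a unit moment at one end gives L/(3EI) there and L/(6EI) at the far end, so f₁₁ = f₂₂ = 2.667/EI and f₁₂ = f₂₁ = 1.333/EI.
Compatibility — zero rotation at each built-in end:
  2.667 M_A + 1.333 M_C = 599.9
  1.333 M_A + 2.667 M_C = 689.6
Solving the pair gives M_A = 127.6 kN·m and M_C = 194.8 kN·m (hogging).

M_C = 194.8 kN·m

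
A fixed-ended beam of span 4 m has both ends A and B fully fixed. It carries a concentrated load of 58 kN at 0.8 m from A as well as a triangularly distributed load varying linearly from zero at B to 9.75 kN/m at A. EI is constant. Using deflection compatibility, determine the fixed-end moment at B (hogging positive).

Release both end moments; the primary structure is a simply-supported span AB with redundants M_A and M_B.
End rotations of the released simple span under the applied load (×1/EI):
  at A: point load 58 at a = 0.8: Pab(L + b)/(6LEI) = 44.54/EI
  at B: point load 58 at a = 0.8: Pab(L + a)/(6LEI) = 29.7/EI
  at A: triangular load, peak 9.75: w₀L³/(45EI) = 13.87/EI
  at B: triangular load, peak 9.75: 7w₀L³/(360EI) = 12.13/EI
  θ_A0 = 58.41/EI,  θ_B0 = 41.83/EI
Flexibility coefficients: a unit moment at one end gives L/(3EI) there and L/(6EI) at the far end, so f₁₁ = f₂₂ = 1.333/EI and f₁₂ = f₂₁ = 0.6667/EI.
Compatibility — zero rotation at each built-in end:
  1.333 M_A + 0.6667 M_B = 58.41
  0.6667 M_A + 1.333 M_B = 41.83
Solving the pair gives M_A = 37.5 kN·m and M_B = 12.62 kN·m (hogging).

M_B = 12.62 kN·m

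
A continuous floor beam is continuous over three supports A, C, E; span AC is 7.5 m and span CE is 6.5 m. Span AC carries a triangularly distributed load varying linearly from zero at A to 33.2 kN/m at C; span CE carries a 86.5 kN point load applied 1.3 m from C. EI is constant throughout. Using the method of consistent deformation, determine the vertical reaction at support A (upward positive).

Release continuity at C by inserting a hinge; the redundant is the internal moment M_C. The primary structure is two simply-supported spans AC and CE.
Rotations at C on the released spans (each span's end-slope, ×1/EI):
  span AC: triangular load, peak 33.2: w₀L³/(45EI) = 311.2/EI
  span CE: point load 86.5 at a = 1.3: Pab(L + b)/(6LEI) = 175.4/EI
  relative rotation θ_0 = (311.2 + 175.4)/EI = 486.7/EI
A unit hogging moment at C produces rotation L₁/(3EI) + L₂/(3EI) = 4.667/EI.
Slope continuity at C: θ_0 = M_C·4.667/EI, so M_C = 486.7/4.667 = 104.3 kN·m (hogging).
Span AC, ΣM about A with M_C applied at C: R_C^{AC}·7.5 = 622.5 + 104.3, so R_C^{AC} = 96.9 kN and R_A = 124.5 − 96.9 = 27.6 kN.

R_A = 27.6 kN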